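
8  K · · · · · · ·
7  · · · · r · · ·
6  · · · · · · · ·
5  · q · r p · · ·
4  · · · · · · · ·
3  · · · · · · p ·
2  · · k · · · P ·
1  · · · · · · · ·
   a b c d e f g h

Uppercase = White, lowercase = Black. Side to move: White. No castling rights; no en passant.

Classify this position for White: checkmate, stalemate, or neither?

White to move; white king on a8.
In check: no.
King squares — a7: attacked by Re7; b7: attacked by Qb5; b8: attacked by Qb5.
Legal moves for White: none.
Not in check and no legal moves → stalemate.

stalemate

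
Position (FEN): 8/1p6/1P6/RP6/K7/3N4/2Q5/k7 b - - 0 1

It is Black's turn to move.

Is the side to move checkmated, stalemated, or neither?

stalemate

Black to move; black king on a1.
In check: no.
King squares — b1: attacked by Qc2; a2: attacked by Qc2; b2: attacked by Qc2.
Legal moves for Black: none.
Not in check and no legal moves → stalemate.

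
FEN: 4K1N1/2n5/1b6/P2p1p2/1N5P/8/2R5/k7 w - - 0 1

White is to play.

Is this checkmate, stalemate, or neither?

White to move; white king on e8.
In check: yes, from the black knight on c7.
King squares — d7: available; e7: available; f7: available; d8: available; f8: available.
Legal moves for White: Kf8, Kd8, Kf7, Ke7, Kd7, Rxc7.
White is in check but has 6 legal moves → neither.

neither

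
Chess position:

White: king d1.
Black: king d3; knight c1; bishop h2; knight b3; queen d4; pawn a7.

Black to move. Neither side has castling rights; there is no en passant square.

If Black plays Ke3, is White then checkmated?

no

After Ke3: white king on d1; in check: yes, from the black queen on d4.
White has 2 legal replies: Kc2, Ke1.
In check but a legal move exists → not checkmate.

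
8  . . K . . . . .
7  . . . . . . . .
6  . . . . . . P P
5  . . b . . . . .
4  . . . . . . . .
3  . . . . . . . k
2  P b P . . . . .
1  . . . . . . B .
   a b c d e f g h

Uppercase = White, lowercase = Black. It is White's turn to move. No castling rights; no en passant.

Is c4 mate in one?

no

After c4: black king on h3; in check: no.
Black is not in check, so this cannot be checkmate.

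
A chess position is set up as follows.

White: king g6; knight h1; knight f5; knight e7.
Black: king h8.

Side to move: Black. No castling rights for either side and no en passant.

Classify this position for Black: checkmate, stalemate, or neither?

Black to move; black king on h8.
In check: no.
King squares — g7: attacked by Nf5; h7: attacked by Kg6; g8: attacked by Ne7.
Legal moves for Black: none.
Not in check and no legal moves → stalemate.

stalemate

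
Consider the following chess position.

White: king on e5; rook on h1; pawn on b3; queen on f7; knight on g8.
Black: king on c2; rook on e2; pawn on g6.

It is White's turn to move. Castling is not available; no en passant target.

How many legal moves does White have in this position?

5

White to move; king on e5.
In check: yes, from the black rook on e2.
Legal moves: Kf6, Kd6, Kd5, Kf4, Kd4.
Count: 5.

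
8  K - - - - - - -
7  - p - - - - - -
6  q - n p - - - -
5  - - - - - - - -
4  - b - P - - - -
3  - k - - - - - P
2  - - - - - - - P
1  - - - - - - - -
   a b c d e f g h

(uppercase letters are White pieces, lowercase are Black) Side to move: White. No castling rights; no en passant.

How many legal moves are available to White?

0

White to move; king on a8.
In check: yes, from the black queen on a6.
Legal moves: none.
Count: 0.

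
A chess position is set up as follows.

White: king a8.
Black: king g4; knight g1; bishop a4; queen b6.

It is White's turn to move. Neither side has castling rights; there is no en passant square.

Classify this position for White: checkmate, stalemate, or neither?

stalemate

White to move; white king on a8.
In check: no.
King squares — a7: attacked by Qb6; b7: attacked by Qb6; b8: attacked by Qb6.
Legal moves for White: none.
Not in check and no legal moves → stalemate.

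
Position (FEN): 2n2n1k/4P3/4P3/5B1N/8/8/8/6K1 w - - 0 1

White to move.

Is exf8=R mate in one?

yes

After exf8=R: black king on h8; in check: yes, from the white rook on f8.
King squares — g7: attacked by Nh5; h7: attacked by Bf5; g8: attacked by Rf8.
Black has no legal moves → checkmate.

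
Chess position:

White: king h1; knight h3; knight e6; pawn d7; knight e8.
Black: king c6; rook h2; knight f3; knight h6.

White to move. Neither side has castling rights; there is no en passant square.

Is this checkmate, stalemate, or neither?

White to move; white king on h1.
In check: yes, from the black rook on h2.
King squares — g1: attacked by Nf3; g2: attacked by Rh2; h2: attacked by Nf3.
Legal moves for White: none.
In check with no legal moves → checkmate.

checkmate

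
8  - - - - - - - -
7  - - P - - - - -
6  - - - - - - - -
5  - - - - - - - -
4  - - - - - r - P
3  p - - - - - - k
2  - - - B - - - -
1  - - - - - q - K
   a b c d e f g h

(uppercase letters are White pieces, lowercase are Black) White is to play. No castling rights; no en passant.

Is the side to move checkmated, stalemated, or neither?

White to move; white king on h1.
In check: yes, from the black queen on f1.
King squares — g1: attacked by Qf1; g2: attacked by Qf1; h2: attacked by Kh3.
Legal moves for White: none.
In check with no legal moves → checkmate.

checkmate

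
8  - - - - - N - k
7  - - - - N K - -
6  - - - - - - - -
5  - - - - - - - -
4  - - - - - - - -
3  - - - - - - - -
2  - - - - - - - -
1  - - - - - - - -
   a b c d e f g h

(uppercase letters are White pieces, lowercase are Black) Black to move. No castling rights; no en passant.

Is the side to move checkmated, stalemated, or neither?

stalemate

Black to move; black king on h8.
In check: no.
King squares — g7: attacked by Kf7; h7: attacked by Nf8; g8: attacked by Ne7.
Legal moves for Black: none.
Not in check and no legal moves → stalemate.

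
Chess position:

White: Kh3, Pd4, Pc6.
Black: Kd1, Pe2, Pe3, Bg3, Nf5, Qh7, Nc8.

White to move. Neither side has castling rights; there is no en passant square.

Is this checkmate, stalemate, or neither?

neither

White to move; white king on h3.
In check: yes, from the black queen on h7.
Legal moves for White: Kg4, Kg2.
White is in check but has 2 legal moves → neither.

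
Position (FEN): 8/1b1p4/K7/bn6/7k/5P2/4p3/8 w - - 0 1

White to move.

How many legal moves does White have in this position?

3

White to move; king on a6.
In check: yes, from the black bishop on b7.
Legal moves: Kxb7, Kxb5, Kxa5.
Count: 3.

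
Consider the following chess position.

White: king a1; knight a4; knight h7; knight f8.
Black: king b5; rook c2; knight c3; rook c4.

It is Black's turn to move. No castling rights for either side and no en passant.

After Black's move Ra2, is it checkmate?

After Ra2: white king on a1; in check: yes, from the black rook on a2.
King squares — b1: attacked by Nc3; a2: attacked by Nc3; b2: attacked by Ra2.
White has no legal moves → checkmate.

yes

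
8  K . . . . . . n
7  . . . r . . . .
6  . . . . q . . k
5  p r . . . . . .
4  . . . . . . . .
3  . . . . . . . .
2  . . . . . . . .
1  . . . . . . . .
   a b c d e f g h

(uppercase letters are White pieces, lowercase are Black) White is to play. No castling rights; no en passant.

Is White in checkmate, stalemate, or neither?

White to move; white king on a8.
In check: no.
King squares — a7: attacked by Rd7; b7: attacked by Rb5; b8: attacked by Rb5.
Legal moves for White: none.
Not in check and no legal moves → stalemate.

stalemate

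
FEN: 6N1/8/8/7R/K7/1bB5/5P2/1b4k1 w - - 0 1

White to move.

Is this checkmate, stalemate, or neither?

White to move; white king on a4.
In check: yes, from the black bishop on b3.
Legal moves for White: Kb5, Ka5, Kb4, Kxb3, Ka3.
White is in check but has 5 legal moves → neither.

neither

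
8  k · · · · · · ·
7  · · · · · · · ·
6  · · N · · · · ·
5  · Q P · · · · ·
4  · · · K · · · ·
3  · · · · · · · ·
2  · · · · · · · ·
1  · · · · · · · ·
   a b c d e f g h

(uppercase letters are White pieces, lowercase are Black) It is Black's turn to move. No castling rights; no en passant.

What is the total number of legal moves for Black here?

Black to move; king on a8.
In check: no.
Legal moves: none.
Count: 0.

0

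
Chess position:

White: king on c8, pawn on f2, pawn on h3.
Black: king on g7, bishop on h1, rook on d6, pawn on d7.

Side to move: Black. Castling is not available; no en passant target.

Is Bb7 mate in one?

After Bb7: white king on c8; in check: yes, from the black bishop on b7.
White has 4 legal replies: Kd8, Kb8, Kc7, Kxb7.
In check but a legal move exists → not checkmate.

no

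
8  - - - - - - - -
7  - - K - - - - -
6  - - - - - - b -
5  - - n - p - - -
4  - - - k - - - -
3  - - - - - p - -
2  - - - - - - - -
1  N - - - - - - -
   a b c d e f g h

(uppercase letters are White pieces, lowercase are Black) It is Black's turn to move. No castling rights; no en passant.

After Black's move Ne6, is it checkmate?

no

After Ne6: white king on c7; in check: yes, from the black knight on e6.
White has 7 legal replies: Kc8, Kb8, Kd7, Kb7, Kd6, Kc6, Kb6.
In check but a legal move exists → not checkmate.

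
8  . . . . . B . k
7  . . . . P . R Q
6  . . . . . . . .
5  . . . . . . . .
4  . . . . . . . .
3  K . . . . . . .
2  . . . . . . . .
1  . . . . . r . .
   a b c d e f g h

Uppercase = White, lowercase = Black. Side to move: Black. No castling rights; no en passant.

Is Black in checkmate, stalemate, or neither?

Black to move; black king on h8.
In check: yes, from the white queen on h7.
King squares — g7: attacked by Qh7; h7: attacked by Rg7; g8: attacked by Rg7.
Legal moves for Black: none.
In check with no legal moves → checkmate.

checkmate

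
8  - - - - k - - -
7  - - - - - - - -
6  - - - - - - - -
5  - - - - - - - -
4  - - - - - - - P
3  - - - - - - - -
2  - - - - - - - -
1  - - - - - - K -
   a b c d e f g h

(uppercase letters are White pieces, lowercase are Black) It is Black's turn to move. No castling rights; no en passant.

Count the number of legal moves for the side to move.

5

Black to move; king on e8.
In check: no.
Legal moves: Kf8, Kd8, Kf7, Ke7, Kd7.
Count: 5.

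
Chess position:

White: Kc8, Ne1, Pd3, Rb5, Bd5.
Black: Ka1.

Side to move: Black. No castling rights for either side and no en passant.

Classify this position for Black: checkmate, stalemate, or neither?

stalemate

Black to move; black king on a1.
In check: no.
King squares — b1: attacked by Rb5; a2: attacked by Bd5; b2: attacked by Rb5.
Legal moves for Black: none.
Not in check and no legal moves → stalemate.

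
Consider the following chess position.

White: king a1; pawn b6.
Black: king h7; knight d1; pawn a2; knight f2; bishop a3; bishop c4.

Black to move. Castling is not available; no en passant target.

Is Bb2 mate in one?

After Bb2: white king on a1; in check: yes, from the black bishop on b2.
King squares — b1: attacked by Pa2; a2: attacked by Bc4; b2: attacked by Nd1.
White has no legal moves → checkmate.

yes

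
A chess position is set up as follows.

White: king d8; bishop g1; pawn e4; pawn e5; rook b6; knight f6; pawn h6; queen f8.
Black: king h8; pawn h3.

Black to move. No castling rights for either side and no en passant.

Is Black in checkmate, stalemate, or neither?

checkmate

Black to move; black king on h8.
In check: yes, from the white queen on f8.
King squares — g7: attacked by Ph6; h7: attacked by Nf6; g8: attacked by Nf6.
Legal moves for Black: none.
In check with no legal moves → checkmate.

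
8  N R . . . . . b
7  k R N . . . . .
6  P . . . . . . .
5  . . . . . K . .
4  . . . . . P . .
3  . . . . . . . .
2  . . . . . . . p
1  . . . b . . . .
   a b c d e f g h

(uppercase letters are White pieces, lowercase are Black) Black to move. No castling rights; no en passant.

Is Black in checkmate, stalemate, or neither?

checkmate

Black to move; black king on a7.
In check: yes, from the white rook on b7.
King squares — a6: attacked by Nc7; b6: attacked by Rb7; b7: attacked by Pa6; a8: attacked by Nc7; b8: attacked by Rb7.
Legal moves for Black: none.
In check with no legal moves → checkmate.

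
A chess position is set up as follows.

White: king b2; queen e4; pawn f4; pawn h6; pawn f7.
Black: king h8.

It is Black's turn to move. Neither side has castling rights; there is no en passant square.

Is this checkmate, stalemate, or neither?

stalemate

Black to move; black king on h8.
In check: no.
King squares — g7: attacked by Ph6; h7: attacked by Qe4; g8: attacked by Pf7.
Legal moves for Black: none.
Not in check and no legal moves → stalemate.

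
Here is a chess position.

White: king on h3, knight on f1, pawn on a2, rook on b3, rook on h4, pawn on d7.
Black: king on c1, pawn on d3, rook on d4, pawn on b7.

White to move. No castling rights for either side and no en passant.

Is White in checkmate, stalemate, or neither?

neither

White to move; white king on h3.
In check: no.
Legal moves for White include: Rh8, Rh7, Rh6, Rh5, Rg4, Rf4, Re4, Rxd4, Kg3, Kh2, Kg2, Rxb7, Rb6, Rb5, Rb4, Rxd3, Rc3+, Ra3, ... (list truncated; more exist).
White has legal moves and is not in check → neither.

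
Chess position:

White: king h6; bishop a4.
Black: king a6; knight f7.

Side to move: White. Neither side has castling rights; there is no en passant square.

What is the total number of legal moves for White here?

4

White to move; king on h6.
In check: yes, from the black knight on f7.
Legal moves: Kh7, Kg7, Kg6, Kh5.
Count: 4.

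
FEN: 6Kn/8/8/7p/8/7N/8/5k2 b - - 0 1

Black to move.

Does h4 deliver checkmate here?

After h4: white king on g8; in check: no.
White is not in check, so this cannot be checkmate.

no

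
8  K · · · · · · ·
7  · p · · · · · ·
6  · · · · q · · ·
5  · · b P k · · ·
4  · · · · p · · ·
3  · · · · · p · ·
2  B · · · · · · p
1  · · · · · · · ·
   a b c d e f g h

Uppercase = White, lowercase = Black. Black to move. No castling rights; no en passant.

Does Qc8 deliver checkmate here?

yes

After Qc8: white king on a8; in check: yes, from the black queen on c8.
King squares — a7: attacked by Bc5; b7: attacked by Qc8; b8: attacked by Qc8.
White has no legal moves → checkmate.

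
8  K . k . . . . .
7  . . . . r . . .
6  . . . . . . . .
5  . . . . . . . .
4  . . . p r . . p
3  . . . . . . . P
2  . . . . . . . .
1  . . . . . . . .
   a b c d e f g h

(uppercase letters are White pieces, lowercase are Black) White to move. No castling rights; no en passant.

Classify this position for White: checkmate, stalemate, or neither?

White to move; white king on a8.
In check: no.
King squares — a7: attacked by Re7; b7: attacked by Re7; b8: attacked by Kc8.
Legal moves for White: none.
Not in check and no legal moves → stalemate.

stalemate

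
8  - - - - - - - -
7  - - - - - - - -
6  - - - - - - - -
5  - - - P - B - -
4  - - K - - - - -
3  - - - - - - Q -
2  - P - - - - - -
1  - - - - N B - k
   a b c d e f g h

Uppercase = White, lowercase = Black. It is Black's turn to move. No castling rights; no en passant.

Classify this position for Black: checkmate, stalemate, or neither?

Black to move; black king on h1.
In check: no.
King squares — g1: attacked by Qg3; g2: attacked by Ne1; h2: attacked by Qg3.
Legal moves for Black: none.
Not in check and no legal moves → stalemate.

stalemate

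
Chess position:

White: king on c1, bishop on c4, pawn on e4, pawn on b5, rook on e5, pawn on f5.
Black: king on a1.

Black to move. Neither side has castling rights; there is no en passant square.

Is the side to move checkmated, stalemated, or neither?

Black to move; black king on a1.
In check: no.
King squares — b1: attacked by Kc1; a2: attacked by Bc4; b2: attacked by Kc1.
Legal moves for Black: none.
Not in check and no legal moves → stalemate.

stalemate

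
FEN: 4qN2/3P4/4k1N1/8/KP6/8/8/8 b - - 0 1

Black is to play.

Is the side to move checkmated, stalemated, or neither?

neither

Black to move; black king on e6.
In check: yes, from the white knight on f8.
King squares — d5: available; e5: attacked by Ng6; f5: available; d6: available; f6: available; d7: attacked by Nf8; e7: attacked by Ng6; f7: available.
Legal moves for Black: Kf7, Kf6, Kd6, Kf5, Kd5, Qxf8.
Black is in check but has 6 legal moves → neither.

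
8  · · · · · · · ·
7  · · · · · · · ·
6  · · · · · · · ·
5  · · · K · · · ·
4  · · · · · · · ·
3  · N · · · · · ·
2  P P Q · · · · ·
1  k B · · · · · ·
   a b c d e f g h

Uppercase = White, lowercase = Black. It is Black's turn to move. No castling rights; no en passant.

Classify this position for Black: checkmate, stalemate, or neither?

Black to move; black king on a1.
In check: yes, from the white knight on b3.
King squares — b1: attacked by Qc2; a2: attacked by Bb1; b2: attacked by Qc2.
Legal moves for Black: none.
In check with no legal moves → checkmate.

checkmate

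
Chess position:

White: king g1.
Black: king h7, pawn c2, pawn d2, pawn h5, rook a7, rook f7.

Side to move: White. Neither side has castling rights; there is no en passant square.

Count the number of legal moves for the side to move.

White to move; king on g1.
In check: no.
Legal moves: Kh2, Kg2, Kh1.
Count: 3.

3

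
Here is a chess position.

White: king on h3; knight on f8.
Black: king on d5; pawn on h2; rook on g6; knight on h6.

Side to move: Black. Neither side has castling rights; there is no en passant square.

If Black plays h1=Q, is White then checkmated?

yes

After h1=Q: white king on h3; in check: yes, from the black queen on h1.
King squares — g2: attacked by Qh1; h2: attacked by Qh1; g3: attacked by Rg6; g4: attacked by Rg6; h4: attacked by Qh1.
White has no legal moves → checkmate.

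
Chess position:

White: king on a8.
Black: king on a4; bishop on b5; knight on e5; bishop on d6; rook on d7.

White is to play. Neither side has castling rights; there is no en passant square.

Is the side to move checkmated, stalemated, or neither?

stalemate

White to move; white king on a8.
In check: no.
King squares — a7: attacked by Rd7; b7: attacked by Rd7; b8: attacked by Bd6.
Legal moves for White: none.
Not in check and no legal moves → stalemate.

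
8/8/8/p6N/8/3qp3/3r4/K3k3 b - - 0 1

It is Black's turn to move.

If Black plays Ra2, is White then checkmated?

After Ra2: white king on a1; in check: yes, from the black rook on a2.
White has 1 legal reply: Kxa2.
In check but a legal move exists → not checkmate.

no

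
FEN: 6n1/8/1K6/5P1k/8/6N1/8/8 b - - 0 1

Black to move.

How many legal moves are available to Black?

4

Black to move; king on h5.
In check: yes, from the white knight on g3.
Legal moves: Kh6, Kg5, Kh4, Kg4.
Count: 4.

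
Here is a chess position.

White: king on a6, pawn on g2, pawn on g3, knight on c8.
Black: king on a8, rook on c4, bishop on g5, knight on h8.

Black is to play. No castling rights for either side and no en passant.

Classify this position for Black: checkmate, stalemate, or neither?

Black to move; black king on a8.
In check: no.
Legal moves for Black include: Nf7, Ng6, Kb8, Bd8, Be7, Bh6, Bf6, Bh4, Bf4, Be3, Bd2, Bc1, Rxc8, Rc7, Rc6+, Rc5, Rh4, Rg4, ... (list truncated; more exist).
Black has legal moves and is not in check → neither.

neither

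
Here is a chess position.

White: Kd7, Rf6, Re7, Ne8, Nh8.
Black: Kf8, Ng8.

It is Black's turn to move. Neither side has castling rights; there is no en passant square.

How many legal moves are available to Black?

Black to move; king on f8.
In check: yes, from the white rook on f6.
Legal moves: Nxf6+.
Count: 1.

1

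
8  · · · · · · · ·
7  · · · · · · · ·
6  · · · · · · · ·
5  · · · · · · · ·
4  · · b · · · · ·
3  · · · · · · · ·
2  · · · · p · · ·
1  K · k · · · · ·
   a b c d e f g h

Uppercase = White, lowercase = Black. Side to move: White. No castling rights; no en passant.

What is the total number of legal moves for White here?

White to move; king on a1.
In check: no.
Legal moves: none.
Count: 0.

0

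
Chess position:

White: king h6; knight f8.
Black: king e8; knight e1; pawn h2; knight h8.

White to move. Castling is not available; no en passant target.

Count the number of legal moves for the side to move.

8

White to move; king on h6.
In check: no.
Legal moves: Nh7, Nd7, Ng6, Ne6, Kh7, Kg7, Kh5, Kg5.
Count: 8.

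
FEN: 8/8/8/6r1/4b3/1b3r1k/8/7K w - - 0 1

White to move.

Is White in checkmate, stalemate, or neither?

stalemate

White to move; white king on h1.
In check: no.
King squares — g1: attacked by Rg5; g2: attacked by Kh3; h2: attacked by Kh3.
Legal moves for White: none.
Not in check and no legal moves → stalemate.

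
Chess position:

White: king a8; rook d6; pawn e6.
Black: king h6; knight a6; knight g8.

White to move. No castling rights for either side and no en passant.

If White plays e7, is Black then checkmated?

After e7: black king on h6; in check: yes, from the white rook on d6.
Black has 5 legal replies: Kh7, Kg7, Kh5, Kg5, Nf6.
In check but a legal move exists → not checkmate.

no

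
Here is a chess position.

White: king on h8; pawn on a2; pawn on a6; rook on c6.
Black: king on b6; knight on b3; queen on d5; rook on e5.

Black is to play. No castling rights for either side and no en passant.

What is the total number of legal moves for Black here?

5

Black to move; king on b6.
In check: yes, from the white rook on c6.
Legal moves: Ka7, Kxc6, Kb5, Ka5, Qxc6.
Count: 5.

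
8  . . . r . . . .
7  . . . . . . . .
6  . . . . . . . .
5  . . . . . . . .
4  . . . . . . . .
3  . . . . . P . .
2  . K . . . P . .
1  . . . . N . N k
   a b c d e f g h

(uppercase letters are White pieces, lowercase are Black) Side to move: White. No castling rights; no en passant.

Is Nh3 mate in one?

After Nh3: black king on h1; in check: no.
Black is not in check, so this cannot be checkmate.

no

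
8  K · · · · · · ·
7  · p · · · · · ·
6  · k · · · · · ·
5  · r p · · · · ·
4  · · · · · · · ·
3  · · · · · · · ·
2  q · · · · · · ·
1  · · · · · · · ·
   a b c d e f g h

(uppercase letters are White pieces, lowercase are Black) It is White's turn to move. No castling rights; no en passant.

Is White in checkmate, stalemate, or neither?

White to move; white king on a8.
In check: yes, from the black queen on a2.
Legal moves for White: Kb8.
White is in check but has 1 legal move → neither.

neither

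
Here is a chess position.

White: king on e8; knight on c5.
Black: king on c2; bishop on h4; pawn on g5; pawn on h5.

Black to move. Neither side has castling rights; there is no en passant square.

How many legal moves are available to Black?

Black to move; king on c2.
In check: no.
Legal moves: Bg3, Bf2, Be1, Kc3, Kd2, Kb2, Kd1, Kc1, Kb1, g4.
Count: 10.

10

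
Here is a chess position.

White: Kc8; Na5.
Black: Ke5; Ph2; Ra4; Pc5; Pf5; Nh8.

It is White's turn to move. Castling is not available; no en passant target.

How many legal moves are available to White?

White to move; king on c8.
In check: no.
Legal moves: Kd8, Kb8, Kd7, Kc7, Kb7, Nb7, Nc6+, Nc4+, Nb3.
Count: 9.

9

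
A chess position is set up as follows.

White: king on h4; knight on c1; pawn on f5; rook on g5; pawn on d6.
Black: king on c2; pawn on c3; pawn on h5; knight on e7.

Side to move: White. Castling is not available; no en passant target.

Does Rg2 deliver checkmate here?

After Rg2: black king on c2; in check: yes, from the white rook on g2.
Black has 3 legal replies: Kd1, Kxc1, Kb1.
In check but a legal move exists → not checkmate.

no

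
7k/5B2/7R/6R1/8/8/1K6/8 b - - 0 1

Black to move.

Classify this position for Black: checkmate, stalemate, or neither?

Black to move; black king on h8.
In check: yes, from the white rook on h6.
King squares — g7: attacked by Rg5; h7: attacked by Rh6; g8: attacked by Rg5.
Legal moves for Black: none.
In check with no legal moves → checkmate.

checkmate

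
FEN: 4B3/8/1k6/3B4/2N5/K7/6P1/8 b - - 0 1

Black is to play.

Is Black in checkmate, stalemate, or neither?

neither

Black to move; black king on b6.
In check: yes, from the white knight on c4.
King squares — a5: attacked by Nc4; b5: attacked by Be8; c5: available; a6: available; c6: attacked by Bd5; a7: available; b7: attacked by Bd5; c7: available.
Legal moves for Black: Kc7, Ka7, Ka6, Kc5.
Black is in check but has 4 legal moves → neither.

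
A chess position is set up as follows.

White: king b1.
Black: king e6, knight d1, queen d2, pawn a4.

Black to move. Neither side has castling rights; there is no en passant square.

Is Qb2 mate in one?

yes

After Qb2: white king on b1; in check: yes, from the black queen on b2.
King squares — a1: attacked by Qb2; c1: attacked by Qb2; a2: attacked by Qb2; b2: attacked by Nd1; c2: attacked by Qb2.
White has no legal moves → checkmate.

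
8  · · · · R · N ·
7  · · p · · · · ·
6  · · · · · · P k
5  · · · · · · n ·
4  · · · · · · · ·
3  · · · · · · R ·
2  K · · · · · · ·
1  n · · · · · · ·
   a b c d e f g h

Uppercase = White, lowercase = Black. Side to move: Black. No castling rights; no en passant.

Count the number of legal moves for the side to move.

3

Black to move; king on h6.
In check: yes, from the white knight on g8.
Legal moves: Kg7, Kxg6, Kh5.
Count: 3.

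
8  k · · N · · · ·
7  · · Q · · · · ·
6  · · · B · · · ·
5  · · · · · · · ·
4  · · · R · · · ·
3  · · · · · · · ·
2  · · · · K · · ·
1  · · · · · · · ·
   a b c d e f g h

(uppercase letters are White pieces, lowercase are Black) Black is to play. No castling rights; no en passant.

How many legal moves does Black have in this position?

0

Black to move; king on a8.
In check: no.
Legal moves: none.
Count: 0.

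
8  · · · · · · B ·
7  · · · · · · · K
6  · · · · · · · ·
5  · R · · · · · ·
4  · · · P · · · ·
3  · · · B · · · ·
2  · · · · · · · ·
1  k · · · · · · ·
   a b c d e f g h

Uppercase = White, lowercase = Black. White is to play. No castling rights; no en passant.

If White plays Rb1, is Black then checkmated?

yes

After Rb1: black king on a1; in check: yes, from the white rook on b1.
King squares — b1: attacked by Bd3; a2: attacked by Bg8; b2: attacked by Rb1.
Black has no legal moves → checkmate.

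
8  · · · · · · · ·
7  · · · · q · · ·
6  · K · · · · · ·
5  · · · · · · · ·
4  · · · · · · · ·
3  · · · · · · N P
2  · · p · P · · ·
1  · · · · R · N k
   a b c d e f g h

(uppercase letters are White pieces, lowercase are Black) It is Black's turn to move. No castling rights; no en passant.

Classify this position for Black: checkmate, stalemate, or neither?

Black to move; black king on h1.
In check: yes, from the white knight on g3.
King squares — g1: attacked by Re1; g2: available; h2: available.
Legal moves for Black: Kh2, Kg2.
Black is in check but has 2 legal moves → neither.

neither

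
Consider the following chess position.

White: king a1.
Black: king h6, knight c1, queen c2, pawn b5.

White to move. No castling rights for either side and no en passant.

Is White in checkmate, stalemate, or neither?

White to move; white king on a1.
In check: no.
King squares — b1: attacked by Qc2; a2: attacked by Nc1; b2: attacked by Qc2.
Legal moves for White: none.
Not in check and no legal moves → stalemate.

stalemate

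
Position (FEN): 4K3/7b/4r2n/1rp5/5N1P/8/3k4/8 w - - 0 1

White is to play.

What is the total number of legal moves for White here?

4

White to move; king on e8.
In check: yes, from the black rook on e6.
Legal moves: Kf8, Kd8, Kd7, Nxe6.
Count: 4.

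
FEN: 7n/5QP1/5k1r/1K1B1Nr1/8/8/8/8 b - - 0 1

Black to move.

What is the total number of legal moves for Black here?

Black to move; king on f6.
In check: yes, from the white queen on f7.
Legal moves: Ke5, Nxf7.
Count: 2.

2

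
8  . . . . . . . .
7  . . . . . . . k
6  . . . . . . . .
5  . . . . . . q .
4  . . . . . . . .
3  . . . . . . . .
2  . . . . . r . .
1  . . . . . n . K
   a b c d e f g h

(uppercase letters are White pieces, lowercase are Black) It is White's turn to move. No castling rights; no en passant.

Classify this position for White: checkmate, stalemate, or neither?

White to move; white king on h1.
In check: no.
King squares — g1: attacked by Qg5; g2: attacked by Rf2; h2: attacked by Nf1.
Legal moves for White: none.
Not in check and no legal moves → stalemate.

stalemate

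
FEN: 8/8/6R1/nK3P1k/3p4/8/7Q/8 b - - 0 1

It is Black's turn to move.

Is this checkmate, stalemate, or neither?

Black to move; black king on h5.
In check: yes, from the white queen on h2.
King squares — g4: attacked by Rg6; h4: attacked by Qh2; g5: attacked by Rg6; g6: attacked by Pf5; h6: attacked by Qh2.
Legal moves for Black: none.
In check with no legal moves → checkmate.

checkmate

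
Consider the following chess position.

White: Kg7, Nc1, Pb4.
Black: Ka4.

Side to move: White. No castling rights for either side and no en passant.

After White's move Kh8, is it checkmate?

After Kh8: black king on a4; in check: no.
Black is not in check, so this cannot be checkmate.

no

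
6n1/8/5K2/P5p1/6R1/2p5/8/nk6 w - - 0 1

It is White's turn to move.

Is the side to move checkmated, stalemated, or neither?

White to move; white king on f6.
In check: yes, from the black knight on g8.
Legal moves for White: Kg7, Kf7, Kg6, Ke6, Kxg5, Kf5, Ke5.
White is in check but has 7 legal moves → neither.

neither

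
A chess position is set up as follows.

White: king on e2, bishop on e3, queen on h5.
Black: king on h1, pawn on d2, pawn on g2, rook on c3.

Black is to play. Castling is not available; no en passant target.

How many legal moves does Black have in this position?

0

Black to move; king on h1.
In check: yes, from the white queen on h5.
Legal moves: none.
Count: 0.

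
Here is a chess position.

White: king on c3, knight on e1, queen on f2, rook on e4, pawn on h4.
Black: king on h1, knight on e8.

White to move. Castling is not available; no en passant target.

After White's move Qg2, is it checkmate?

yes

After Qg2: black king on h1; in check: yes, from the white queen on g2.
King squares — g1: attacked by Qg2; g2: attacked by Ne1; h2: attacked by Qg2.
Black has no legal moves → checkmate.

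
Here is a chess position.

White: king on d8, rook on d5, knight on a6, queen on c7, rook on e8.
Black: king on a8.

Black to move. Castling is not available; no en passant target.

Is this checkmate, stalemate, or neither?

Black to move; black king on a8.
In check: no.
King squares — a7: attacked by Qc7; b7: attacked by Qc7; b8: attacked by Na6.
Legal moves for Black: none.
Not in check and no legal moves → stalemate.

stalemate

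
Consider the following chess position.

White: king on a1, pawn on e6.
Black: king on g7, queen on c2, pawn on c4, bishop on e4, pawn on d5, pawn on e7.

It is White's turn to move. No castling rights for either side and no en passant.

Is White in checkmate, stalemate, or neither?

White to move; white king on a1.
In check: no.
King squares — b1: attacked by Qc2; a2: attacked by Qc2; b2: attacked by Qc2.
Legal moves for White: none.
Not in check and no legal moves → stalemate.

stalemate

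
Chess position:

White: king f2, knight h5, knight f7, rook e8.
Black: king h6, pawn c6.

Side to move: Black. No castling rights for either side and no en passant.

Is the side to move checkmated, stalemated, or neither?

neither

Black to move; black king on h6.
In check: yes, from the white knight on f7.
Legal moves for Black: Kh7, Kg6, Kxh5.
Black is in check but has 3 legal moves → neither.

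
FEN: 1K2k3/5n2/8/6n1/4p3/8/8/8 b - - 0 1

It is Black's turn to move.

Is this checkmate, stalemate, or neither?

neither

Black to move; black king on e8.
In check: no.
Legal moves for Black: Kf8, Kd8, Ke7, Kd7, Nh8, Nd8, Nh6, Nd6, Ne5, Nh7, Ne6, Nh3, Nf3, e3.
Black has 14 legal moves and is not in check → neither.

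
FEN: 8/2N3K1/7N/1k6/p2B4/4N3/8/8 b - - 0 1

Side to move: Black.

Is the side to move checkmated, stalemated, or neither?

neither

Black to move; black king on b5.
In check: yes, from the white knight on c7.
Legal moves for Black: Kc6, Ka5, Kb4.
Black is in check but has 3 legal moves → neither.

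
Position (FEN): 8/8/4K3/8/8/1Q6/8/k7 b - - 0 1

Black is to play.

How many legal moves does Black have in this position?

0

Black to move; king on a1.
In check: no.
Legal moves: none.
Count: 0.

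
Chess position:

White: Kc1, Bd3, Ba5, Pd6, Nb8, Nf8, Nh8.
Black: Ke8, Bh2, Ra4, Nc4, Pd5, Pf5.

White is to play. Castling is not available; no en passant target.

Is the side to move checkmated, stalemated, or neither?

White to move; white king on c1.
In check: no.
Legal moves for White include: Nf7, Nhg6, Nh7, Nfd7, Nfg6, Ne6, Nbd7, Nc6, Na6, Bd8, Bc7, Bb6, Bb4, Bc3, Bd2, Be1, Bxf5, Be4, ... (list truncated; more exist).
White has legal moves and is not in check → neither.

neither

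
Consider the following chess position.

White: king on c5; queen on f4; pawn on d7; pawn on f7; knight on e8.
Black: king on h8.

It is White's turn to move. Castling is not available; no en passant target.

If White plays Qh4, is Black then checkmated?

After Qh4: black king on h8; in check: yes, from the white queen on h4.
King squares — g7: attacked by Ne8; h7: attacked by Qh4; g8: attacked by Pf7.
Black has no legal moves → checkmate.

yes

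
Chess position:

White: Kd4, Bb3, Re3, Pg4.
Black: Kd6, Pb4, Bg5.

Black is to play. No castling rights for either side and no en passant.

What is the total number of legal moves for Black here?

10

Black to move; king on d6.
In check: no.
Legal moves: Kd7, Kc7, Kc6, Bd8, Be7, Bh6, Bf6+, Bh4, Bf4, Bxe3+.
Count: 10.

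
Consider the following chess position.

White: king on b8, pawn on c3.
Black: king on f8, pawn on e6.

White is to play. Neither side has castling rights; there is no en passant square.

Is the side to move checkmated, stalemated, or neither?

White to move; white king on b8.
In check: no.
Legal moves for White: Kc8, Ka8, Kc7, Kb7, Ka7, c4.
White has 6 legal moves and is not in check → neither.

neither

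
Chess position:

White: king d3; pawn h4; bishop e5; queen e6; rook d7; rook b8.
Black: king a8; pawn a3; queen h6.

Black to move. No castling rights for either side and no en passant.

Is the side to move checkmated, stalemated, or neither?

Black to move; black king on a8.
In check: yes, from the white rook on b8.
King squares — a7: attacked by Rd7; b7: attacked by Rd7; b8: attacked by Be5.
Legal moves for Black: none.
In check with no legal moves → checkmate.

checkmate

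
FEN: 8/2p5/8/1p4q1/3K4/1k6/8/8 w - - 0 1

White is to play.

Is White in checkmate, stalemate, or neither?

White to move; white king on d4.
In check: no.
Legal moves for White: Ke4, Kd3.
White has 2 legal moves and is not in check → neither.

neither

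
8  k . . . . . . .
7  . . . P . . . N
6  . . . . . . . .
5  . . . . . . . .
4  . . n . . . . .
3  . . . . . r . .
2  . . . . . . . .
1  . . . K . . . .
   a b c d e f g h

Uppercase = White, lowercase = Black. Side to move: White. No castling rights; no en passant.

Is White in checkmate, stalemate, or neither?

White to move; white king on d1.
In check: no.
Legal moves for White: Nf8, Nf6, Ng5, Ke2, Kc2, Ke1, Kc1, d8=Q+, d8=R+, d8=B, d8=N.
White has 11 legal moves and is not in check → neither.

neither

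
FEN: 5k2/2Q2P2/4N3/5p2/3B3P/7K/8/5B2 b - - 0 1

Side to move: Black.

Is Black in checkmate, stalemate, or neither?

Black to move; black king on f8.
In check: yes, from the white knight on e6.
King squares — e7: attacked by Qc7; f7: attacked by Qc7; g7: attacked by Bd4; e8: attacked by Pf7; g8: attacked by Pf7.
Legal moves for Black: none.
In check with no legal moves → checkmate.

checkmate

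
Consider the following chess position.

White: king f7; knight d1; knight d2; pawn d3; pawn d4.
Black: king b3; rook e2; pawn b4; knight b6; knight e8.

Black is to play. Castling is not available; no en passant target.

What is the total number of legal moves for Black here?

Black to move; king on b3.
In check: yes, from the white knight on d2.
Legal moves: Ka4, Ka3, Kc2, Ka2, Rxd2.
Count: 5.

5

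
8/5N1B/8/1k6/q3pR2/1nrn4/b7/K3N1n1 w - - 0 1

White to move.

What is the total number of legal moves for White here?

0

White to move; king on a1.
In check: yes, from the black knight on b3.
Legal moves: none.
Count: 0.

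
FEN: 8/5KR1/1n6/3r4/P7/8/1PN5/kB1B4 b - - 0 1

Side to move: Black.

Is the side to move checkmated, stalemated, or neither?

Black to move; black king on a1.
In check: yes, from the white knight on c2.
King squares — b1: available; a2: attacked by Bb1; b2: available.
Legal moves for Black: Kxb2, Kxb1.
Black is in check but has 2 legal moves → neither.

neither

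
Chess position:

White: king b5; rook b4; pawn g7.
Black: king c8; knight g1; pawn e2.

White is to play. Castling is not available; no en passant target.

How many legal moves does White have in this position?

White to move; king on b5.
In check: no.
Legal moves: Kc6, Kb6, Ka6, Kc5, Ka5, Kc4, Ka4, Rh4, Rg4, Rf4, Re4, Rd4, Rc4+, Ra4, Rb3, Rb2, Rb1, g8=Q+, g8=R+, g8=B, g8=N.
Count: 21.

21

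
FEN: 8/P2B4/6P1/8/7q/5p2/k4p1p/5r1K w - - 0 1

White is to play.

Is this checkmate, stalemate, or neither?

White to move; white king on h1.
In check: yes, from the black rook on f1.
King squares — g1: attacked by Rf1; g2: attacked by Pf3; h2: attacked by Qh4.
Legal moves for White: none.
In check with no legal moves → checkmate.

checkmate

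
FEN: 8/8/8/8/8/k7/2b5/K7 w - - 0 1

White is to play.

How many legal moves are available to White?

White to move; king on a1.
In check: no.
Legal moves: none.
Count: 0.

0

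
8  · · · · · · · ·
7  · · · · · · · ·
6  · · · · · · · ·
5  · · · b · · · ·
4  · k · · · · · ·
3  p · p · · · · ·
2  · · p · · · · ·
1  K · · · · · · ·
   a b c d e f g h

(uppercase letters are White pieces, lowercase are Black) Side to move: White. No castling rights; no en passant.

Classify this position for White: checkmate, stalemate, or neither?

White to move; white king on a1.
In check: no.
King squares — b1: attacked by Pc2; a2: attacked by Bd5; b2: attacked by Pa3.
Legal moves for White: none.
Not in check and no legal moves → stalemate.

stalemate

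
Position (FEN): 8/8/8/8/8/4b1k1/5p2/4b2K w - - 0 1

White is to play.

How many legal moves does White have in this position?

0

White to move; king on h1.
In check: no.
Legal moves: none.
Count: 0.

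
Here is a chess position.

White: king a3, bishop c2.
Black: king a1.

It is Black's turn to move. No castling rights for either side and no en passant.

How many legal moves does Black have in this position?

Black to move; king on a1.
In check: no.
Legal moves: none.
Count: 0.

0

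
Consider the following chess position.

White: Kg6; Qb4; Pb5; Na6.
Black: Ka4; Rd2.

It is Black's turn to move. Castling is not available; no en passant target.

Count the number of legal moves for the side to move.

0

Black to move; king on a4.
In check: yes, from the white queen on b4.
Legal moves: none.
Count: 0.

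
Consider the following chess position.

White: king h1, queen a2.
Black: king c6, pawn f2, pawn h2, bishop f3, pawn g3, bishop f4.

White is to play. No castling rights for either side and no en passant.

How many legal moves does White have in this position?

0

White to move; king on h1.
In check: yes, from the black bishop on f3.
Legal moves: none.
Count: 0.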